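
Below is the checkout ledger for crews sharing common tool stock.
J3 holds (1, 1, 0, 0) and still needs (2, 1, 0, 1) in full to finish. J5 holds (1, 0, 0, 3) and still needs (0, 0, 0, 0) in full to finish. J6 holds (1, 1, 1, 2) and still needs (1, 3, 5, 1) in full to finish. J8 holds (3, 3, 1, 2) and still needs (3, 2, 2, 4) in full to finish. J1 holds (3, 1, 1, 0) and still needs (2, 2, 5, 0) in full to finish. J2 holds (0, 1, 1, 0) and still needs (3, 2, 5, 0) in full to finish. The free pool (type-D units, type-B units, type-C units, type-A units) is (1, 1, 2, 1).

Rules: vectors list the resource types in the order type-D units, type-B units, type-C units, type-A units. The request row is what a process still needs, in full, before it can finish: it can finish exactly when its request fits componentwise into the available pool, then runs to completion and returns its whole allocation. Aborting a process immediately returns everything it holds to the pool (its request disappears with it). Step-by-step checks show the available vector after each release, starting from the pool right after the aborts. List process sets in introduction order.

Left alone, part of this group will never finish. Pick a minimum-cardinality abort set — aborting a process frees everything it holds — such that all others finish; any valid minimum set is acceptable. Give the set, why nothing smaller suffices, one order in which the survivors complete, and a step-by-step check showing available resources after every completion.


Minimum abort set: J1 and J2.
Key observation: before aborting J1 and J2, J6 was permanently blocked — no order could ever run it; afterwards it completes at step 4.
Minimality, checking each single-abort alternative: J3 alone leaves J6 blocked (short on type-C units); J5 alone leaves J6 blocked (short on type-C units); J6 alone leaves J1 blocked (short on type-C units); J8 alone leaves J6 blocked (short on type-C units); J1 alone leaves J6 blocked (short on type-C units); J2 alone leaves J6 blocked (short on type-C units).
One survivor order: J5, J8, J3, J6. Check, step by step (post-abort pool first):
  pool = (4, 3, 4, 1)
  J5: need (0, 0, 0, 0) fits (4, 3, 4, 1); releases (1, 0, 0, 3), pool now (5, 3, 4, 4)
  J8: need (3, 2, 2, 4) fits (5, 3, 4, 4); releases (3, 3, 1, 2), pool now (8, 6, 5, 6)
  J3: need (2, 1, 0, 1) fits (8, 6, 5, 6); releases (1, 1, 0, 0), pool now (9, 7, 5, 6)
  J6: need (1, 3, 5, 1) fits (9, 7, 5, 6); releases (1, 1, 1, 2), pool now (10, 8, 6, 8)


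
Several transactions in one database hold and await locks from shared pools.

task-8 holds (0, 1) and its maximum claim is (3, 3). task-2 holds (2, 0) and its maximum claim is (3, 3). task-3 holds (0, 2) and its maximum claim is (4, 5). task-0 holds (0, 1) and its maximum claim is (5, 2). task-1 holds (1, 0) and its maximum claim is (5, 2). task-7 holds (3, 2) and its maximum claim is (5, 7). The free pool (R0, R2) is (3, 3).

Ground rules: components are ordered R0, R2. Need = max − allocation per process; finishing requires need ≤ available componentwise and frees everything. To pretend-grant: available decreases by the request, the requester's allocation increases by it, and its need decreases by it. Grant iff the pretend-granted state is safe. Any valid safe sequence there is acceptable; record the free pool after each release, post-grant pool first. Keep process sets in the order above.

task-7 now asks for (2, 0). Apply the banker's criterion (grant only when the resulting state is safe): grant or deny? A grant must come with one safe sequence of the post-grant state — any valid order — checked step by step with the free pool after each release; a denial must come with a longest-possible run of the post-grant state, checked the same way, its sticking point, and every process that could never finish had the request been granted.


DENY — the pretend-granted state is unsafe.
Key observation: after task-2, task-8 the pool peaks at (3, 4), and each blocked process is short somewhere: task-3 on R0; task-0 on R0; task-1 on R0; task-7 on R2.
Pretend the grant happened; the run task-2, task-8 goes as far as possible. Verifying each step:
  pool = (1, 3)
  task-2 needs (1, 3) <= (1, 3) -> finishes; pool += (2, 0) = (3, 3)
  task-8 needs (3, 2) <= (3, 3) -> finishes; pool += (0, 1) = (3, 4)
  task-3 still needs (4, 3) but only (3, 4) is free — short on R0
  task-0 still needs (5, 1) but only (3, 4) is free — short on R0
  task-1 still needs (4, 2) but only (3, 4) is free — short on R0
  task-7 still needs (0, 5) but only (3, 4) is free — short on R2
Had the request been granted, task-3, task-0, task-1 and task-7 could never finish.


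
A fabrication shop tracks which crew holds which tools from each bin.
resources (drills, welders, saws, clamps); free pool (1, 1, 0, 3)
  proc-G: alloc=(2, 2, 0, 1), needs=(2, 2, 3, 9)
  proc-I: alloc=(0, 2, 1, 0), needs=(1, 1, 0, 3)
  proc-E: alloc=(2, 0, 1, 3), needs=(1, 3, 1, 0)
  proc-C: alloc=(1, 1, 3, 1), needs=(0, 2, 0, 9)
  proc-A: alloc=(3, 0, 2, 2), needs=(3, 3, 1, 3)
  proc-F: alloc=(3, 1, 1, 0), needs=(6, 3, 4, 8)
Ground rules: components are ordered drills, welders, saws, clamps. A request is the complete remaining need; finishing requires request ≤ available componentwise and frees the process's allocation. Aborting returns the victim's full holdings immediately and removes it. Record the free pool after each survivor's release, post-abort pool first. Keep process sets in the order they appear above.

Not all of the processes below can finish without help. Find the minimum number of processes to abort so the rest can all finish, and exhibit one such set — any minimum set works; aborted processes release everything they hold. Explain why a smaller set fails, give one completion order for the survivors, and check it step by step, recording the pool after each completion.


Abort proc-G.
Key observation: the deadlocked proc-C becomes finishable only because proc-G released (2, 2, 0, 1); it completes at step 4 below.
Why nothing smaller works: aborting no one leaves the state deadlocked as given.
The survivors complete as proc-I, proc-E, proc-A, proc-C, proc-F. Walking it through (starting from the post-abort pool):
  pool = (3, 3, 0, 4)
  run proc-I (needs (1, 1, 0, 3), free (3, 3, 0, 4)); after release of (0, 2, 1, 0) the pool is (3, 5, 1, 4)
  run proc-E (needs (1, 3, 1, 0), free (3, 5, 1, 4)); after release of (2, 0, 1, 3) the pool is (5, 5, 2, 7)
  run proc-A (needs (3, 3, 1, 3), free (5, 5, 2, 7)); after release of (3, 0, 2, 2) the pool is (8, 5, 4, 9)
  run proc-C (needs (0, 2, 0, 9), free (8, 5, 4, 9)); after release of (1, 1, 3, 1) the pool is (9, 6, 7, 10)
  run proc-F (needs (6, 3, 4, 8), free (9, 6, 7, 10)); after release of (3, 1, 1, 0) the pool is (12, 7, 8, 10)


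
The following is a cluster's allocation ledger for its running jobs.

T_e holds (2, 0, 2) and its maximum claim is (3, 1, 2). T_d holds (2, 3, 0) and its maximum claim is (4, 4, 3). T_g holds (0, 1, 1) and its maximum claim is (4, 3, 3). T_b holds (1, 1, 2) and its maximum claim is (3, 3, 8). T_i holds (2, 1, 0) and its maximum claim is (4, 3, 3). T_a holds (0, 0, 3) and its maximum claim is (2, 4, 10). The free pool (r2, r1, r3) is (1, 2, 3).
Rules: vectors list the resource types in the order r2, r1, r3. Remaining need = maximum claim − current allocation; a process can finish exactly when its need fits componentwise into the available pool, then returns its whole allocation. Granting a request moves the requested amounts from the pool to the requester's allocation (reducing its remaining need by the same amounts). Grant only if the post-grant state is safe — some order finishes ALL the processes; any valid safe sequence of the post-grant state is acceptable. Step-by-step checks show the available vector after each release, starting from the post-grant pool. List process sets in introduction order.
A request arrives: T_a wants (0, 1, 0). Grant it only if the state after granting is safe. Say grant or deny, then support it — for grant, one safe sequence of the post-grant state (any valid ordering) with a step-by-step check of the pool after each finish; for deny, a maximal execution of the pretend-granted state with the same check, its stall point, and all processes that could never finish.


GRANT: granting preserves safety; a valid post-grant sequence is T_e, T_d, T_g, T_b, T_i, T_a.
Key observation: with (1, 1, 3) left after the transfer, T_e can run at once — the state stays safe.
Step-by-step check of the post-grant state:
  pool = (1, 1, 3)
  T_e needs (1, 1, 0) <= (1, 1, 3) -> finishes; pool += (2, 0, 2) = (3, 1, 5)
  T_d needs (2, 1, 3) <= (3, 1, 5) -> finishes; pool += (2, 3, 0) = (5, 4, 5)
  T_g needs (4, 2, 2) <= (5, 4, 5) -> finishes; pool += (0, 1, 1) = (5, 5, 6)
  T_b needs (2, 2, 6) <= (5, 5, 6) -> finishes; pool += (1, 1, 2) = (6, 6, 8)
  T_i needs (2, 2, 3) <= (6, 6, 8) -> finishes; pool += (2, 1, 0) = (8, 7, 8)
  T_a needs (2, 3, 7) <= (8, 7, 8) -> finishes; pool += (0, 1, 3) = (8, 8, 11)


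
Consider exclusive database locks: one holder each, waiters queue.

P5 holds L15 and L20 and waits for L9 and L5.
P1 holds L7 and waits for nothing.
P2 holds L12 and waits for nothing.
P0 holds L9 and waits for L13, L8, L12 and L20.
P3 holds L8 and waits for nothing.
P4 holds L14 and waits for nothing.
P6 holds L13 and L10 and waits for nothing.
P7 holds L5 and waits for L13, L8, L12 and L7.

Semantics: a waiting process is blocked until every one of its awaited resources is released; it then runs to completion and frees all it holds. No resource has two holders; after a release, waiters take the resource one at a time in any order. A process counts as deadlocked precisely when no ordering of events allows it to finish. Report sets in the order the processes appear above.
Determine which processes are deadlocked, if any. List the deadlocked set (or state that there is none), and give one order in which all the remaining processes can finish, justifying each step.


The deadlocked set is P5 and P0.
Key observation: the cycle P5 -> P0 -> P5 can never break — each member waits on the next; no other process is dragged down with it.
A valid finishing order for the others: P6, P2, P4, P1, P3, P7.
Walking it through:
  run P6 (it waits on nothing); releases L13 and L10
  run P2 (it waits on nothing); releases L12
  run P4 (it waits on nothing); releases L14
  run P1 (it waits on nothing); releases L7
  run P3 (it waits on nothing); releases L8
  P7 waits on L13, L8, L12 and L7 — all released -> runs and releases L5


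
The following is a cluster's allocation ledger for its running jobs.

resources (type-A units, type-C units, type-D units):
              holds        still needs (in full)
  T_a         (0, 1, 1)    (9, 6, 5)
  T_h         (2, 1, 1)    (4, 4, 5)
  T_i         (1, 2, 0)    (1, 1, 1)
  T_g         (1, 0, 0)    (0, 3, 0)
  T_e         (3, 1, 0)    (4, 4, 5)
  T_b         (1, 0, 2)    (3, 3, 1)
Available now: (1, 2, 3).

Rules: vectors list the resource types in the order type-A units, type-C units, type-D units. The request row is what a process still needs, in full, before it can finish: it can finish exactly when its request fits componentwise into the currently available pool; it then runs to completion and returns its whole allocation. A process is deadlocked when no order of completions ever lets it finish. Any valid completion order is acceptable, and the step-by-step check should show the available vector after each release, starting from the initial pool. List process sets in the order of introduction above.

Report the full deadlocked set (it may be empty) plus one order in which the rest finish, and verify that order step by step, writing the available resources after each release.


No process is deadlocked.
Key observation: beginning at T_i, releases accumulate fast enough that every process eventually fits.
A valid finishing order for the others: T_i, T_g, T_b, T_e, T_h, T_a. Walking it through:
  pool = (1, 2, 3)
  T_i needs (1, 1, 1) <= (1, 2, 3) -> finishes; pool += (1, 2, 0) = (2, 4, 3)
  T_g needs (0, 3, 0) <= (2, 4, 3) -> finishes; pool += (1, 0, 0) = (3, 4, 3)
  T_b needs (3, 3, 1) <= (3, 4, 3) -> finishes; pool += (1, 0, 2) = (4, 4, 5)
  T_e needs (4, 4, 5) <= (4, 4, 5) -> finishes; pool += (3, 1, 0) = (7, 5, 5)
  T_h needs (4, 4, 5) <= (7, 5, 5) -> finishes; pool += (2, 1, 1) = (9, 6, 6)
  T_a needs (9, 6, 5) <= (9, 6, 6) -> finishes; pool += (0, 1, 1) = (9, 7, 7)


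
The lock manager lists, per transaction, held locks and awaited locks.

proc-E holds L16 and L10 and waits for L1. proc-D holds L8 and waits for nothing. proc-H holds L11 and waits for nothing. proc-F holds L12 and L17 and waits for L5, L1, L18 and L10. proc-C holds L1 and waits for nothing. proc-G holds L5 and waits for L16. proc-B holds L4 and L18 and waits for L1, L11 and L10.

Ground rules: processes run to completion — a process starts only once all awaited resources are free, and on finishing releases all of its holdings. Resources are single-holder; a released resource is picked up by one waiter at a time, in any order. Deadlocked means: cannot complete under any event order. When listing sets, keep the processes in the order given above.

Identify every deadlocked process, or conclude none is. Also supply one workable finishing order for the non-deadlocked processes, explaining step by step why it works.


The deadlocked set is empty.
Key observation: the wait relation is loop-free; peeling off processes with no waits unwinds the whole state.
A valid finishing order for the others: proc-C, proc-H, proc-E, proc-B, proc-G, proc-F, proc-D.
Verifying each step:
  proc-C waits on nothing -> runs at once and releases L1
  proc-H waits on nothing -> runs at once and releases L11
  run proc-E (all its waits — L1 — are resolved); releases L16 and L10
  run proc-B (all its waits — L1, L11 and L10 — are resolved); releases L4 and L18
  run proc-G (all its waits — L16 — are resolved); releases L5
  run proc-F (all its waits — L5, L1, L18 and L10 — are resolved); releases L12 and L17
  proc-D waits on nothing -> runs at once and releases L8


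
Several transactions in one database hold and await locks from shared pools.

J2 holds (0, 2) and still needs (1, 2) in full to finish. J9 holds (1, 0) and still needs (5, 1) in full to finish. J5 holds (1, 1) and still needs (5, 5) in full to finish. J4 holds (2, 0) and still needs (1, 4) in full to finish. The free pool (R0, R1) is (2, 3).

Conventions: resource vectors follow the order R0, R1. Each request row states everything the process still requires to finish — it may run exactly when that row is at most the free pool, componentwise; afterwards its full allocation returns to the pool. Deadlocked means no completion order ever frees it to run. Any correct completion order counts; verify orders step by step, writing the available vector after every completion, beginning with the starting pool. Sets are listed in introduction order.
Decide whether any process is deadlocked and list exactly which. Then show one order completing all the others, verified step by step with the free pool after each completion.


Deadlocked: J9 and J5.
Key observation: R0 is the bottleneck — with J2, J4 done the pool holds (4, 5), short of every remaining need.
A valid finishing order for the others: J2, J4. Check, step by step:
  pool = (2, 3)
  run J2 (needs (1, 2), free (2, 3)); after release of (0, 2) the pool is (2, 5)
  run J4 (needs (1, 4), free (2, 5)); after release of (2, 0) the pool is (4, 5)
The stuck group stays short no matter what:
  J9 still needs (5, 1) but only (4, 5) is free — short on R0
  J5 still needs (5, 5) but only (4, 5) is free — short on R0


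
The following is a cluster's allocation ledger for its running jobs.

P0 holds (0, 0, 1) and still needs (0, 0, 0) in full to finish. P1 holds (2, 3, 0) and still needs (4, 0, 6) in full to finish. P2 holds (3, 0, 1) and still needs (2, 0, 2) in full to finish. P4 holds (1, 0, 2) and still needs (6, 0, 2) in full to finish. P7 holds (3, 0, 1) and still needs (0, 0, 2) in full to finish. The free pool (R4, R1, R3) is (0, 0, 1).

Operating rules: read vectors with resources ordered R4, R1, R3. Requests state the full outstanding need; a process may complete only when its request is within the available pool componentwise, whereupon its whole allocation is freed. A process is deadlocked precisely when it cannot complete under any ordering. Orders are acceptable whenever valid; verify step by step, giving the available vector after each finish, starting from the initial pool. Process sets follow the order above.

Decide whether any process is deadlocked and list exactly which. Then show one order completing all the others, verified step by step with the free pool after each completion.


Nothing here is deadlocked.
Key observation: P0 can run right away; the returned allocation unlocks the remaining processes in turn.
The rest can finish in the order P0, P7, P2, P4, P1. Verifying each step:
  pool = (0, 0, 1)
  P0: need (0, 0, 0) fits (0, 0, 1); releases (0, 0, 1), pool now (0, 0, 2)
  P7: need (0, 0, 2) fits (0, 0, 2); releases (3, 0, 1), pool now (3, 0, 3)
  P2: need (2, 0, 2) fits (3, 0, 3); releases (3, 0, 1), pool now (6, 0, 4)
  P4: need (6, 0, 2) fits (6, 0, 4); releases (1, 0, 2), pool now (7, 0, 6)
  P1: need (4, 0, 6) fits (7, 0, 6); releases (2, 3, 0), pool now (9, 3, 6)


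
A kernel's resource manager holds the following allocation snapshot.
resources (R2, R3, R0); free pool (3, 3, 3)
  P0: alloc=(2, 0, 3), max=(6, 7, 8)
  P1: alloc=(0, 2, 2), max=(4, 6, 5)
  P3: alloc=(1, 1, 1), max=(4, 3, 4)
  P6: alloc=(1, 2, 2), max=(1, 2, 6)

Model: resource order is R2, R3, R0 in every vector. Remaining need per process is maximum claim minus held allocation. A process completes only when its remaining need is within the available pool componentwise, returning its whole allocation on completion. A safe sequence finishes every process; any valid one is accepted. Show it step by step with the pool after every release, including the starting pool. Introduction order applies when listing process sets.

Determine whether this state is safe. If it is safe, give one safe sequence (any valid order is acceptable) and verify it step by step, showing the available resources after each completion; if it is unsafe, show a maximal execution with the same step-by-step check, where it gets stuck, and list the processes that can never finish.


SAFE. One safe sequence: P3, P1, P6, P0.
Key observation: P3 marks the first exact bind of the order: its need (3, 2, 3) fits the free (3, 3, 3) with zero slack on a requested resource.
Step-by-step check:
  pool = (3, 3, 3)
  P3 needs (3, 2, 3) <= (3, 3, 3) -> finishes; pool += (1, 1, 1) = (4, 4, 4)
  P1 needs (4, 4, 3) <= (4, 4, 4) -> finishes; pool += (0, 2, 2) = (4, 6, 6)
  P6 needs (0, 0, 4) <= (4, 6, 6) -> finishes; pool += (1, 2, 2) = (5, 8, 8)
  P0 needs (4, 7, 5) <= (5, 8, 8) -> finishes; pool += (2, 0, 3) = (7, 8, 11)


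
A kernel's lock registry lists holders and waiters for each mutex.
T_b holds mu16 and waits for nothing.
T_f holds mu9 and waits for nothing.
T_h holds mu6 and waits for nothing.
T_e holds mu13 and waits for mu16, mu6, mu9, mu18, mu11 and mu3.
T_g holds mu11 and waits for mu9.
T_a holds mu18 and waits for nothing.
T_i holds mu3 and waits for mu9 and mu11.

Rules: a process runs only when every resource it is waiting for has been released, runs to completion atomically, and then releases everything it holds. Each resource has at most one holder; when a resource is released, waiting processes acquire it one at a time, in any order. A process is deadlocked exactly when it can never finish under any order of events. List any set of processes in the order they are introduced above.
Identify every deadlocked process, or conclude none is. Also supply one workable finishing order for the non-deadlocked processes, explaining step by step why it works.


The deadlocked set is empty.
Key observation: the waits form no ring: some process can always run, and its releases unblock the others one by one.
A valid finishing order for the others: T_h, T_f, T_g, T_a, T_b, T_i, T_e.
Step-by-step check:
  run T_h (it waits on nothing); releases mu6
  run T_f (it waits on nothing); releases mu9
  T_g: everything it awaited (mu9) is free; runs, freeing mu11
  run T_a (it waits on nothing); releases mu18
  run T_b (it waits on nothing); releases mu16
  T_i: everything it awaited (mu9 and mu11) is free; runs, freeing mu3
  T_e: everything it awaited (mu16, mu6, mu9, mu18, mu11 and mu3) is free; runs, freeing mu13


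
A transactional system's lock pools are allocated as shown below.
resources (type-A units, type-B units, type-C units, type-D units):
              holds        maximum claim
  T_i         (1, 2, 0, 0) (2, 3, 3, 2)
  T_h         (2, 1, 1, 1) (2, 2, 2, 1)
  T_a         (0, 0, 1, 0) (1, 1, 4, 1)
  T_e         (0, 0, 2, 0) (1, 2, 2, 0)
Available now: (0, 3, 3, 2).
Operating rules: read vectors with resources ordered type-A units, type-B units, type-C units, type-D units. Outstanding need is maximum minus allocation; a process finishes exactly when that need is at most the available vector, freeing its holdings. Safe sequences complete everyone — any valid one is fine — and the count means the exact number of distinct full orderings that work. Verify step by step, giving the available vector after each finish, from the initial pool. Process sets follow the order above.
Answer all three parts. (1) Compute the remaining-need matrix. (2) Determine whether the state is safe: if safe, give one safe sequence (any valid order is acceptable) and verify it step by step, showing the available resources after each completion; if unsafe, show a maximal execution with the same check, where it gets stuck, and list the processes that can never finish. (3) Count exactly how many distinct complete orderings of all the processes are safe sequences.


(1) Remaining need (order type-A units, type-B units, type-C units, type-D units):
  T_i: (1, 1, 3, 2)
  T_h: (0, 1, 1, 0)
  T_a: (1, 1, 3, 1)
  T_e: (1, 2, 0, 0)
(2) SAFE — a valid safe sequence is T_h, T_e, T_a, T_i.
Key observation: nothing binds to the last unit here — the tightest requested-resource margin is 1, first seen at T_e ((1, 2, 0, 0) against (2, 4, 4, 3)).
Step-by-step check:
  pool = (0, 3, 3, 2)
  T_h needs (0, 1, 1, 0) <= (0, 3, 3, 2) -> finishes; pool += (2, 1, 1, 1) = (2, 4, 4, 3)
  T_e needs (1, 2, 0, 0) <= (2, 4, 4, 3) -> finishes; pool += (0, 0, 2, 0) = (2, 4, 6, 3)
  T_a needs (1, 1, 3, 1) <= (2, 4, 6, 3) -> finishes; pool += (0, 0, 1, 0) = (2, 4, 7, 3)
  T_i needs (1, 1, 3, 2) <= (2, 4, 7, 3) -> finishes; pool += (1, 2, 0, 0) = (3, 6, 7, 3)
(3) Precisely 6 of the possible complete orderings are safe sequences.


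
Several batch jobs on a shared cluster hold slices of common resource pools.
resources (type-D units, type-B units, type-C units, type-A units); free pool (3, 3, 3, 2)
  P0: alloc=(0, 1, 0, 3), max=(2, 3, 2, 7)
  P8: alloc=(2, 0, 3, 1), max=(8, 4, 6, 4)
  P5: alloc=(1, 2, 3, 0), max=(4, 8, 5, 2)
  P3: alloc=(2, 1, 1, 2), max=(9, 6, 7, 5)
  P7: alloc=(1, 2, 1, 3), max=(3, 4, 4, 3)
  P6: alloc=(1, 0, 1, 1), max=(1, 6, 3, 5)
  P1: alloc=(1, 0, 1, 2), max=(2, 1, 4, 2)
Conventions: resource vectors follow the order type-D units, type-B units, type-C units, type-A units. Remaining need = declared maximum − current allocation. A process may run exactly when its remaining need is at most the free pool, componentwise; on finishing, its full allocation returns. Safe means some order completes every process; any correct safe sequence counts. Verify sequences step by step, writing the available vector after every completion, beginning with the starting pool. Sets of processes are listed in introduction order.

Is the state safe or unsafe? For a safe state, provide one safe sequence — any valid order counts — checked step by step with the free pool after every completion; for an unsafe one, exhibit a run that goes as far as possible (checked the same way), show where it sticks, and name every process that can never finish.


SAFE. One safe sequence: P7, P0, P5, P6, P1, P3, P8.
Key observation: P7 marks the first exact bind of the order: its need (2, 2, 3, 0) fits the free (3, 3, 3, 2) with zero slack on a requested resource.
Check, step by step:
  pool = (3, 3, 3, 2)
  run P7 (needs (2, 2, 3, 0), free (3, 3, 3, 2)); after release of (1, 2, 1, 3) the pool is (4, 5, 4, 5)
  run P0 (needs (2, 2, 2, 4), free (4, 5, 4, 5)); after release of (0, 1, 0, 3) the pool is (4, 6, 4, 8)
  run P5 (needs (3, 6, 2, 2), free (4, 6, 4, 8)); after release of (1, 2, 3, 0) the pool is (5, 8, 7, 8)
  run P6 (needs (0, 6, 2, 4), free (5, 8, 7, 8)); after release of (1, 0, 1, 1) the pool is (6, 8, 8, 9)
  run P1 (needs (1, 1, 3, 0), free (6, 8, 8, 9)); after release of (1, 0, 1, 2) the pool is (7, 8, 9, 11)
  run P3 (needs (7, 5, 6, 3), free (7, 8, 9, 11)); after release of (2, 1, 1, 2) the pool is (9, 9, 10, 13)
  run P8 (needs (6, 4, 3, 3), free (9, 9, 10, 13)); after release of (2, 0, 3, 1) the pool is (11, 9, 13, 14)


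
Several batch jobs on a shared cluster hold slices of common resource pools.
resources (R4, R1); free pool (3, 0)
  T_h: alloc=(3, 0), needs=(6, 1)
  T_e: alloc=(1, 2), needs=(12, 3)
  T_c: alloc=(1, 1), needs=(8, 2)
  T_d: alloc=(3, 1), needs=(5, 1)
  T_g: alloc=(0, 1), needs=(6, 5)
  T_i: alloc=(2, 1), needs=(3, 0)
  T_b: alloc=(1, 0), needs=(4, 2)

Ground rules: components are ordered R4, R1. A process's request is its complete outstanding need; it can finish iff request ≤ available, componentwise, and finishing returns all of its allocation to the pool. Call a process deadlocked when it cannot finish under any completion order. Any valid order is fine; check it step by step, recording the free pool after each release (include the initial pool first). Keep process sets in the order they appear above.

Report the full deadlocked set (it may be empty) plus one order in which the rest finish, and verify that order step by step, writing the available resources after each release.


No process is deadlocked.
Key observation: T_i can run right away; the returned allocation unlocks the remaining processes in turn.
One completion order for the rest: T_i, T_d, T_h, T_c, T_b, T_e, T_g. Walking it through:
  pool = (3, 0)
  T_i: need (3, 0) fits (3, 0); releases (2, 1), pool now (5, 1)
  T_d: need (5, 1) fits (5, 1); releases (3, 1), pool now (8, 2)
  T_h: need (6, 1) fits (8, 2); releases (3, 0), pool now (11, 2)
  T_c: need (8, 2) fits (11, 2); releases (1, 1), pool now (12, 3)
  T_b: need (4, 2) fits (12, 3); releases (1, 0), pool now (13, 3)
  T_e: need (12, 3) fits (13, 3); releases (1, 2), pool now (14, 5)
  T_g: need (6, 5) fits (14, 5); releases (0, 1), pool now (14, 6)


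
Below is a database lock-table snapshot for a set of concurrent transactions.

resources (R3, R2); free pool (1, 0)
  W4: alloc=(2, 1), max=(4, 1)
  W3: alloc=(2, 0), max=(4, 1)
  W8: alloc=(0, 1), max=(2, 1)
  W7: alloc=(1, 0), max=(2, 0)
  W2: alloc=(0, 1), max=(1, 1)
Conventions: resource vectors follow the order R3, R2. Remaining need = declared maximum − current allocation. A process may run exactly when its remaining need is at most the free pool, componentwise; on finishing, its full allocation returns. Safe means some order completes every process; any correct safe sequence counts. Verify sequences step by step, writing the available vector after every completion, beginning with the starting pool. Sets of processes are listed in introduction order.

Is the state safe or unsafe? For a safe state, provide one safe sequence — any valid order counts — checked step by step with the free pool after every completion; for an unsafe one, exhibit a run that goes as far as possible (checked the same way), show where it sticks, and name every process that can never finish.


SAFE, for example via the order W7, W2, W3, W4, W8.
Key observation: at W7 the run first touches a limit — (1, 0) against (1, 0), exact on a resource it actually requests.
Step-by-step check:
  pool = (1, 0)
  W7 needs (1, 0) <= (1, 0) -> finishes; pool += (1, 0) = (2, 0)
  W2 needs (1, 0) <= (2, 0) -> finishes; pool += (0, 1) = (2, 1)
  W3 needs (2, 1) <= (2, 1) -> finishes; pool += (2, 0) = (4, 1)
  W4 needs (2, 0) <= (4, 1) -> finishes; pool += (2, 1) = (6, 2)
  W8 needs (2, 0) <= (6, 2) -> finishes; pool += (0, 1) = (6, 3)


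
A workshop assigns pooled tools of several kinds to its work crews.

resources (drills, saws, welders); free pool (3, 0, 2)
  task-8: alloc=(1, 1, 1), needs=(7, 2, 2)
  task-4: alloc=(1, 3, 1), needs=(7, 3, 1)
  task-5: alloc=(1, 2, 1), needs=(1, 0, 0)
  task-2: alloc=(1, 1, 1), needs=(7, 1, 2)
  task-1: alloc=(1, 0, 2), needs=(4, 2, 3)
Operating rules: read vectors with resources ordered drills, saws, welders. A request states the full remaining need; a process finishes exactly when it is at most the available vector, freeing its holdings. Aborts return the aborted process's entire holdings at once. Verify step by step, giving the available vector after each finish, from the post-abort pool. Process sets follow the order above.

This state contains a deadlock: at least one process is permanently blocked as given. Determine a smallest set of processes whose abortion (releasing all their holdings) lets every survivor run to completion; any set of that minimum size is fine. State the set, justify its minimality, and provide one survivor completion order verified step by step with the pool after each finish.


The answer: abort task-8 and task-2.
Key observation: aborting task-8 and task-2 returns (2, 2, 2), and task-4 — hopeless before — runs at step 3 with the returned capacity in the pool.
Why nothing smaller works — every single abort fails: task-8 alone leaves task-4 blocked (short on drills); task-4 alone leaves task-8 blocked (short on drills); task-5 alone leaves task-8 blocked (short on drills); task-2 alone leaves task-8 blocked (short on drills); task-1 alone leaves task-8 blocked (short on drills).
One survivor order: task-1, task-5, task-4. Walking it through (post-abort pool first):
  pool = (5, 2, 4)
  task-1 needs (4, 2, 3) <= (5, 2, 4) -> finishes; pool += (1, 0, 2) = (6, 2, 6)
  task-5 needs (1, 0, 0) <= (6, 2, 6) -> finishes; pool += (1, 2, 1) = (7, 4, 7)
  task-4 needs (7, 3, 1) <= (7, 4, 7) -> finishes; pool += (1, 3, 1) = (8, 7, 8)


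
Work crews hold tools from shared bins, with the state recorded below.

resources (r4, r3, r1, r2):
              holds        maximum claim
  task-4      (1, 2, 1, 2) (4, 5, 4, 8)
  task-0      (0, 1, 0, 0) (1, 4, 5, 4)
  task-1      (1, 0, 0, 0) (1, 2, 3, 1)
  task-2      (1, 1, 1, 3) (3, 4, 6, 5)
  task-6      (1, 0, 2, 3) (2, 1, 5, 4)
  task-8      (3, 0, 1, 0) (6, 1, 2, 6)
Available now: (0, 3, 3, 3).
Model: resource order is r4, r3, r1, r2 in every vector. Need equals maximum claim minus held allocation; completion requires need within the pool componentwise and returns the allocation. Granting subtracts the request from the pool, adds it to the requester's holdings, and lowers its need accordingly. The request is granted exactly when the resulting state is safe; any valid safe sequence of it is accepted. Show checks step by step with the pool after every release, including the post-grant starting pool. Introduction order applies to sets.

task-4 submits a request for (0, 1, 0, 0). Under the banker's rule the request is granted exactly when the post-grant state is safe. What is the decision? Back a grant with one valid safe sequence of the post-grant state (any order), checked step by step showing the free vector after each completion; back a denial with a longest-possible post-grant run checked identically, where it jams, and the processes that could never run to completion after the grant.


DENY: after the grant no complete ordering would exist.
Key observation: after task-1, task-6 the pool peaks at (2, 2, 5, 6), and each blocked process is short somewhere: task-4 on r4; task-0 on r3; task-2 on r3; task-8 on r4.
After a pretend grant, a maximal execution: task-1, task-6 — then nothing else fits. Verifying each step:
  pool = (0, 2, 3, 3)
  task-1: need (0, 2, 3, 1) fits (0, 2, 3, 3); releases (1, 0, 0, 0), pool now (1, 2, 3, 3)
  task-6: need (1, 1, 3, 1) fits (1, 2, 3, 3); releases (1, 0, 2, 3), pool now (2, 2, 5, 6)
  task-4 still needs (3, 2, 3, 6) but only (2, 2, 5, 6) is free — short on r4
  task-0 still needs (1, 3, 5, 4) but only (2, 2, 5, 6) is free — short on r3
  task-2 still needs (2, 3, 5, 2) but only (2, 2, 5, 6) is free — short on r3
  task-8 still needs (3, 1, 1, 6) but only (2, 2, 5, 6) is free — short on r4
Processes that could never finish after the grant: task-4, task-0, task-2 and task-8.


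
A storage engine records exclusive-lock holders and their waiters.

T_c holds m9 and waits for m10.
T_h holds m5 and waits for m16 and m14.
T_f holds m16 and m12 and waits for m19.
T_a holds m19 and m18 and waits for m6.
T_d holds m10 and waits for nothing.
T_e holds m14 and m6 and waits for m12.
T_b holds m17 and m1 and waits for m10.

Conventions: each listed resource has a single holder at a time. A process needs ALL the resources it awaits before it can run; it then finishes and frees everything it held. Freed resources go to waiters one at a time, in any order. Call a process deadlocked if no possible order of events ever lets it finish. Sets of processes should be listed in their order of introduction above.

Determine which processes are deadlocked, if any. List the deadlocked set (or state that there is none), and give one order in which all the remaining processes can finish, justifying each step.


Deadlocked set: T_h, T_f, T_a and T_e.
Key observation: the loop T_f -> T_a -> T_e -> T_f blocks itself forever; T_h waits into the deadlock from upstream.
One completion order for the rest: T_d, T_c, T_b.
Step-by-step check:
  T_d: no waits; runs immediately, freeing m10
  T_c: everything it awaited (m10) is free; runs, freeing m9
  T_b: everything it awaited (m10) is free; runs, freeing m17 and m1


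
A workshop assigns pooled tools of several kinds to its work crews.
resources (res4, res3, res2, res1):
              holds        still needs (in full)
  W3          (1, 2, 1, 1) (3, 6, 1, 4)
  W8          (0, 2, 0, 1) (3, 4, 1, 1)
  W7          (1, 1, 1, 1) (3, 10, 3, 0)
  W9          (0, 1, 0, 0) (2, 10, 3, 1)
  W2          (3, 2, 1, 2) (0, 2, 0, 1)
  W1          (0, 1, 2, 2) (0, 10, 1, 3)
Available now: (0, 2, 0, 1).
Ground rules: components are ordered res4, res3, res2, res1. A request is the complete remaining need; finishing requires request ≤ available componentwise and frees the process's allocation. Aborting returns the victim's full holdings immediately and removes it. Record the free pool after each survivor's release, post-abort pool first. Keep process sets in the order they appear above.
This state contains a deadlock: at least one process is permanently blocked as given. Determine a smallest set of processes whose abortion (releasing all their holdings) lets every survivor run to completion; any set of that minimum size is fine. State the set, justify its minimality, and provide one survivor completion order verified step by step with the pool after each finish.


Abort W9 and W1.
Key observation: no ordering could ever have run W7 before the abort of W9 and W1; with (0, 2, 2, 2) back in the pool it fits at step 4.
Minimality, checking each single-abort alternative: W3 alone leaves W7 blocked (short on res3 and res2); W8 alone leaves W7 blocked (short on res3 and res2); W7 alone leaves W9 blocked (short on res3); W9 alone leaves W7 blocked (short on res3 and res2); W2 alone leaves W7 blocked (short on res3 and res2); W1 alone leaves W7 blocked (short on res3).
One survivor order: W2, W3, W8, W7. Check, step by step (post-abort pool first):
  pool = (0, 4, 2, 3)
  run W2 (needs (0, 2, 0, 1), free (0, 4, 2, 3)); after release of (3, 2, 1, 2) the pool is (3, 6, 3, 5)
  run W3 (needs (3, 6, 1, 4), free (3, 6, 3, 5)); after release of (1, 2, 1, 1) the pool is (4, 8, 4, 6)
  run W8 (needs (3, 4, 1, 1), free (4, 8, 4, 6)); after release of (0, 2, 0, 1) the pool is (4, 10, 4, 7)
  run W7 (needs (3, 10, 3, 0), free (4, 10, 4, 7)); after release of (1, 1, 1, 1) the pool is (5, 11, 5, 8)


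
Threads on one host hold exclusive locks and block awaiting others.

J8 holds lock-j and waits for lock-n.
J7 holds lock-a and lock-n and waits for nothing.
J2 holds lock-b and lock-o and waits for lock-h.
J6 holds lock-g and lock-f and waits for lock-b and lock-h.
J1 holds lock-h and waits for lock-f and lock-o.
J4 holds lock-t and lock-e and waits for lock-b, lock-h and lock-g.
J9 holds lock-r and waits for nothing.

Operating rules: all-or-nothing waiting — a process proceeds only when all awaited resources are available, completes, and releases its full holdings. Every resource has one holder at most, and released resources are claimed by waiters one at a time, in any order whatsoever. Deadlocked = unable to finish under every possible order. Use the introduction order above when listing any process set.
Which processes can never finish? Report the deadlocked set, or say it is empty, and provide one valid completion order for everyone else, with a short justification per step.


The deadlocked set is J2, J6, J1 and J4.
Key observation: the waits loop around J2 -> J1 -> J2 with no way out; J6 is caught in further circular waits and J4 waits into the deadlock from upstream.
A valid finishing order for the others: J9, J7, J8.
Verifying each step:
  J9: no waits; runs immediately, freeing lock-r
  J7: no waits; runs immediately, freeing lock-a and lock-n
  run J8 (all its waits — lock-n — are resolved); releases lock-j


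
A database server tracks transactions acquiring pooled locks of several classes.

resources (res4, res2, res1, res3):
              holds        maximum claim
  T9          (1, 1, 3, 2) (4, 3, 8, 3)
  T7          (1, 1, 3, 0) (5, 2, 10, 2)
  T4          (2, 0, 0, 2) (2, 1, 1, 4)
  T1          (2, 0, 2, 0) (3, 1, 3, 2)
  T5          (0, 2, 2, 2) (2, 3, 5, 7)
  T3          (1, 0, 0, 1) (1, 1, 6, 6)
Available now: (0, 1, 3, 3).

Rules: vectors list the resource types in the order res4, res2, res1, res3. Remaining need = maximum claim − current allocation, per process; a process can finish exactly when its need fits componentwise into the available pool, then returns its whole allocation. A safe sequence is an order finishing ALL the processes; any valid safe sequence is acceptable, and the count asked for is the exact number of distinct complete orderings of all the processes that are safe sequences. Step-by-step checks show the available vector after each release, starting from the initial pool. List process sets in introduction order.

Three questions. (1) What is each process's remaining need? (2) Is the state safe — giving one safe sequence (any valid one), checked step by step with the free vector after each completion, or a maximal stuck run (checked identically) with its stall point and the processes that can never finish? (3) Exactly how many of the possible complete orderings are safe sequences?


(1) Need matrix, components ordered res4, res2, res1, res3:
  T9: (3, 2, 5, 1)
  T7: (4, 1, 7, 2)
  T4: (0, 1, 1, 2)
  T1: (1, 1, 1, 2)
  T5: (2, 1, 3, 5)
  T3: (0, 1, 6, 5)
(2) SAFE — a valid safe sequence is T4, T5, T1, T9, T3, T7.
Key observation: T4 is the earliest step where a requested resource binds exactly: need (0, 1, 1, 2), pool (0, 1, 3, 3) at its turn.
Walking it through:
  pool = (0, 1, 3, 3)
  T4: need (0, 1, 1, 2) fits (0, 1, 3, 3); releases (2, 0, 0, 2), pool now (2, 1, 3, 5)
  T5: need (2, 1, 3, 5) fits (2, 1, 3, 5); releases (0, 2, 2, 2), pool now (2, 3, 5, 7)
  T1: need (1, 1, 1, 2) fits (2, 3, 5, 7); releases (2, 0, 2, 0), pool now (4, 3, 7, 7)
  T9: need (3, 2, 5, 1) fits (4, 3, 7, 7); releases (1, 1, 3, 2), pool now (5, 4, 10, 9)
  T3: need (0, 1, 6, 5) fits (5, 4, 10, 9); releases (1, 0, 0, 1), pool now (6, 4, 10, 10)
  T7: need (4, 1, 7, 2) fits (6, 4, 10, 10); releases (1, 1, 3, 0), pool now (7, 5, 13, 10)
(3) The exact count: 12 of the possible complete orderings are safe sequences.


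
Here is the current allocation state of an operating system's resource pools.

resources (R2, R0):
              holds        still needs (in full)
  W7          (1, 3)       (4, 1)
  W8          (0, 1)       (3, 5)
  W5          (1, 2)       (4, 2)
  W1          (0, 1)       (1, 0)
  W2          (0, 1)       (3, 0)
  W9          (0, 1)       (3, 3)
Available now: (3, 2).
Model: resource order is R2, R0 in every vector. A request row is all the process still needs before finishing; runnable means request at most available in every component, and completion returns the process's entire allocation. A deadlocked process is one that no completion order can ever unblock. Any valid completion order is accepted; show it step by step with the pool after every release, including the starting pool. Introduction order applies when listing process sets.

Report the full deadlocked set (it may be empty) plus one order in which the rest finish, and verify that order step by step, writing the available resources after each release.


Deadlocked: W7 and W5.
Key observation: the wall is R2: completing W1, W9, W2, W8 brings the pool only to (3, 6), and all the rest need more.
One completion order for the rest: W1, W9, W2, W8. Walking it through:
  pool = (3, 2)
  W1 needs (1, 0) <= (3, 2) -> finishes; pool += (0, 1) = (3, 3)
  W9 needs (3, 3) <= (3, 3) -> finishes; pool += (0, 1) = (3, 4)
  W2 needs (3, 0) <= (3, 4) -> finishes; pool += (0, 1) = (3, 5)
  W8 needs (3, 5) <= (3, 5) -> finishes; pool += (0, 1) = (3, 6)
The stuck group stays short no matter what:
  W7 cannot run: need (4, 1) vs free (3, 6) (insufficient R2)
  W5 cannot run: need (4, 2) vs free (3, 6) (insufficient R2)
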